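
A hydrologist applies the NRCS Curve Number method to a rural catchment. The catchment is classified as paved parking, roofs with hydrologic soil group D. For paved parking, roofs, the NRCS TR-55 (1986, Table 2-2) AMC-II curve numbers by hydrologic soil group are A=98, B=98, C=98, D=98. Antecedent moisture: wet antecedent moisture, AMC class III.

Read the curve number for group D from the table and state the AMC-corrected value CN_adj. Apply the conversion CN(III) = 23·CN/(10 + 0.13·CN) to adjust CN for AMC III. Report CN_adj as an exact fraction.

NRCS table: paved parking, roofs, soil group D → CN(II) = 98
CN(III) from CN(II)=98: (23·98)/(10 + 0.13·98) = 112700/1137 ≈ 99.120

CN_adj = 112700/1137 ≈ 99.120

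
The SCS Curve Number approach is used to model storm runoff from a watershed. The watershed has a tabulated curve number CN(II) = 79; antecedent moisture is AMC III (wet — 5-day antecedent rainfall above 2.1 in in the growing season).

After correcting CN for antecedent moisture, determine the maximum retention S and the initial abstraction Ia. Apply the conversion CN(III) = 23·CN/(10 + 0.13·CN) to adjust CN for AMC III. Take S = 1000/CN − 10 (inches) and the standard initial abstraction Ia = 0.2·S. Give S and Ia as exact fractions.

Wet (AMC III): CN(III) = 23·79/(10 + 0.13·79) = 1817/(2027/100) = 181700/2027 ≈ 89.640
S = 1000/(181700/2027) − 10 = 2100/1817 in ≈ 1.156 in
Initial abstraction Ia = S/5 = (2100/1817)/5 = 420/1817 ≈ 0.231 in

S = 2100/1817 in ≈ 1.156 in; Ia = 420/1817 in ≈ 0.231 in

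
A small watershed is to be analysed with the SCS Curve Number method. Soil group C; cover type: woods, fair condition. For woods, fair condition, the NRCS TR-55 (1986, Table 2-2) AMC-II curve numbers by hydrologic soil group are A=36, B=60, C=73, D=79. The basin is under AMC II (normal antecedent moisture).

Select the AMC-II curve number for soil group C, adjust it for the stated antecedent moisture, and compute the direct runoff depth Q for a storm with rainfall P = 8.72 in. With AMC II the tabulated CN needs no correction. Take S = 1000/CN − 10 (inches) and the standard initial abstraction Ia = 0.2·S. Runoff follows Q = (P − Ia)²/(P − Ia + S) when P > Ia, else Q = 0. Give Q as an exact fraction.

Q = 106055048/19449025 in ≈ 5.453 in

NRCS table: woods, fair condition, soil group C → CN(II) = 73
CN(II) = 73; AMC II needs no correction.
S = 1000/73 − 10 = 270/73 in ≈ 3.699 in
Initial abstraction Ia = S/5 = (270/73)/5 = 54/73 ≈ 0.740 in
P − Ia = 8.720 − 0.740 = 14564/1825 ≈ 7.980 in (> 0, runoff occurs)
Q: (14564/1825)² ÷ (21314/1825) = 106055048/19449025 in (≈ 5.453 in)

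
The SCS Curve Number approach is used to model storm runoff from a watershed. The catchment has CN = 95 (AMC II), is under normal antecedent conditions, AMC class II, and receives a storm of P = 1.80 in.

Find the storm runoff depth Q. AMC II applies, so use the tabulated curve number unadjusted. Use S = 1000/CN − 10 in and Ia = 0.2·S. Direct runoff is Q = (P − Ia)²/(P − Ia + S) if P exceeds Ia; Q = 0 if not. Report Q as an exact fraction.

Q = 25921/20045 in ≈ 1.293 in

Average conditions: CN = 95 (no AMC adjustment).
Max retention: S = 1000/95 − 10 = 10/19 in (≈ 0.526 in)
Ia = 0.2S: 0.2·0.526 = 0.105 in (exactly 2/19)
Excess rainfall: 1.800 − 0.105 = 1.695 in; P > Ia so Q > 0
Q: (161/95)² ÷ (211/95) = 25921/20045 in (≈ 1.293 in)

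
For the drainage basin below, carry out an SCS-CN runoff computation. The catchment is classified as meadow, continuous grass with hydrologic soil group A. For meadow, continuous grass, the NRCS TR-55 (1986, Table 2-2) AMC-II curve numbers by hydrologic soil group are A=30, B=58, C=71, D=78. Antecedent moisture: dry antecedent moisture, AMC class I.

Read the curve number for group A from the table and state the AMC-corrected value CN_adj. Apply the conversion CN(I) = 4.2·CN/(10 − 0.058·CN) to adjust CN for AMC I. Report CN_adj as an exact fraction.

CN_adj = 900/59 ≈ 15.254

NRCS table: meadow, continuous grass, soil group A → CN(II) = 30
CN(I) from CN(II)=30: (4.2·30)/(10 − 0.058·30) = 900/59 ≈ 15.254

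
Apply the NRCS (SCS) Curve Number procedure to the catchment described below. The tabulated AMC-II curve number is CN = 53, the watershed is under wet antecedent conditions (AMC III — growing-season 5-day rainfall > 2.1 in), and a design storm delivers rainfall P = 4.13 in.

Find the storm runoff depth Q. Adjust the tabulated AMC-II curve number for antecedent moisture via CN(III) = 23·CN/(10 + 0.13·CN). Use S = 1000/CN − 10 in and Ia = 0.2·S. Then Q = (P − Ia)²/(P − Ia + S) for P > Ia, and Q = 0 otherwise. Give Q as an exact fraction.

CN(III) from CN(II)=53: (23·53)/(10 + 0.13·53) = 121900/1689 ≈ 72.173
Max retention: S = 1000/(121900/1689) − 10 = 4700/1219 in (≈ 3.856 in)
Initial abstraction Ia = S/5 = (4700/1219)/5 = 940/1219 ≈ 0.771 in
Since P=4.130 > Ia=0.771: effective rainfall P−Ia = 409447/121900 in
Q = (409447/121900)²/((409447/121900) + 4700/1219) = (167646845809/14859610000)/(879447/121900) = 167646845809/107204589300 in ≈ 1.564 in

Q = 167646845809/107204589300 in ≈ 1.564 in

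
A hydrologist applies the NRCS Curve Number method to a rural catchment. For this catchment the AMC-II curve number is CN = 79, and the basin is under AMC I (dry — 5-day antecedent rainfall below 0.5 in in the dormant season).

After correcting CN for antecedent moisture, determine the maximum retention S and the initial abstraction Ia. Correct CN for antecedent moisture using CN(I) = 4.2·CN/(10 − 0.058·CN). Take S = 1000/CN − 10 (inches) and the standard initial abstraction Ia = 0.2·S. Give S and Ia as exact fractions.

S = 500/79 in ≈ 6.329 in; Ia = 100/79 in ≈ 1.266 in

Adjust CN=79 to AMC I: 4.2·79/(10 − 0.058·79) → (1659/5) ÷ (2709/500) = 7900/129 ≈ 61.240
Retention S: 1000/CN − 10 with CN=61.240 → S = 500/79 ≈ 6.329 in
Initial abstraction Ia = S/5 = (500/79)/5 = 100/79 ≈ 1.266 in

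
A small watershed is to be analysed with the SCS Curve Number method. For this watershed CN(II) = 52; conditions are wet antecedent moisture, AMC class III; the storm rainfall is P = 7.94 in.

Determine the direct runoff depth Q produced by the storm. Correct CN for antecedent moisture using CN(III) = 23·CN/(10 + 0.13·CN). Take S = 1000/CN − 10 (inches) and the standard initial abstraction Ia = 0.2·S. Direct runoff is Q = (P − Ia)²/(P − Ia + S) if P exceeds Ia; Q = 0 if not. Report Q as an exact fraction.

Q = 11385530209/2492209850 in ≈ 4.568 in

Adjust CN=52 to AMC III: 23·52/(10 + 0.13·52) → 1196 ÷ (419/25) = 29900/419 ≈ 71.360
Max retention: S = 1000/(29900/419) − 10 = 1200/299 in (≈ 4.013 in)
Ia = 0.2·(1200/299) = 240/299 in ≈ 0.803 in
Since P=7.940 > Ia=0.803: effective rainfall P−Ia = 106703/14950 in
Q: (106703/14950)² ÷ (166703/14950) = 11385530209/2492209850 in (≈ 4.568 in)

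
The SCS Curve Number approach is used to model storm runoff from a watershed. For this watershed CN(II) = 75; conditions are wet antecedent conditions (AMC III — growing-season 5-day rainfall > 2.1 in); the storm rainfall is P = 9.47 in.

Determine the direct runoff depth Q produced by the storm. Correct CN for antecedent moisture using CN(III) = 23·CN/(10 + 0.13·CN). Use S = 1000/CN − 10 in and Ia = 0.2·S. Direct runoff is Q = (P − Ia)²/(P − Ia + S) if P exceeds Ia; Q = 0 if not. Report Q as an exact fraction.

CN(III) from CN(II)=75: (23·75)/(10 + 0.13·75) = 6900/79 ≈ 87.342
Retention S: 1000/CN − 10 with CN=87.342 → S = 100/69 ≈ 1.449 in
Ia = 0.2·(100/69) = 20/69 in ≈ 0.290 in
Excess rainfall: 9.470 − 0.290 = 9.180 in; P > Ia so Q > 0
Runoff Q = (P−Ia)²/(P−Ia+S) = (9.180)²/(9.180+1.449) = 4012335649/506066700 ≈ 7.928 in

Q = 4012335649/506066700 in ≈ 7.928 in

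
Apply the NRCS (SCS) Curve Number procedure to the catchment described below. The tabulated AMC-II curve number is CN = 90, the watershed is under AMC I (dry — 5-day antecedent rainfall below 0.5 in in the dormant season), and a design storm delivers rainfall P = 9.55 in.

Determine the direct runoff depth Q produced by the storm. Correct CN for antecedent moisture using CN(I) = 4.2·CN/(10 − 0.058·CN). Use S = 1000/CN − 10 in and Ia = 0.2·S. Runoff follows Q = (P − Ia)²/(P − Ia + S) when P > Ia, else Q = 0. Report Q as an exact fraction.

Q = 1162741801/166694220 in ≈ 6.975 in

CN(I) from CN(II)=90: (4.2·90)/(10 − 0.058·90) = 18900/239 ≈ 79.079
Retention S: 1000/CN − 10 with CN=79.079 → S = 500/189 ≈ 2.646 in
Initial abstraction Ia = S/5 = (500/189)/5 = 100/189 ≈ 0.529 in
Excess rainfall: 9.550 − 0.529 = 9.021 in; P > Ia so Q > 0
Runoff Q = (P−Ia)²/(P−Ia+S) = (9.021)²/(9.021+2.646) = 1162741801/166694220 ≈ 6.975 in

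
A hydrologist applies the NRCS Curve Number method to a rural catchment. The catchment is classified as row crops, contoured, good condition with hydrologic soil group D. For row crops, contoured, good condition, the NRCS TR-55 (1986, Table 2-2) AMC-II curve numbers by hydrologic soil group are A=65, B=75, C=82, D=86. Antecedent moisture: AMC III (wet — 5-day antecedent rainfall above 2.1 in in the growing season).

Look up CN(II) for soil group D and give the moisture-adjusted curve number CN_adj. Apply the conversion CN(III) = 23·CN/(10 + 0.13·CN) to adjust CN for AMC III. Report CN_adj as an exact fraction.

NRCS table: row crops, contoured, good condition, soil group D → CN(II) = 86
Adjust CN=86 to AMC III: 23·86/(10 + 0.13·86) → 1978 ÷ (1059/50) = 98900/1059 ≈ 93.390

CN_adj = 98900/1059 ≈ 93.390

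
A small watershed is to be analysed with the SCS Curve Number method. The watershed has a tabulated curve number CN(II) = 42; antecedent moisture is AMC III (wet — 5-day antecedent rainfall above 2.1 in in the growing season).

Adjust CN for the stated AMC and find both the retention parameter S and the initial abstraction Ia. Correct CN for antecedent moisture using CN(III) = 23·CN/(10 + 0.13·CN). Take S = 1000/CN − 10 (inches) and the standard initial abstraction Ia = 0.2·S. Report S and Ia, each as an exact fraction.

Adjust CN=42 to AMC III: 23·42/(10 + 0.13·42) → 966 ÷ (773/50) = 48300/773 ≈ 62.484
S = 1000/(48300/773) − 10 = 2900/483 in ≈ 6.004 in
Ia = 0.2S: 0.2·6.004 = 1.201 in (exactly 580/483)

S = 2900/483 in ≈ 6.004 in; Ia = 580/483 in ≈ 1.201 in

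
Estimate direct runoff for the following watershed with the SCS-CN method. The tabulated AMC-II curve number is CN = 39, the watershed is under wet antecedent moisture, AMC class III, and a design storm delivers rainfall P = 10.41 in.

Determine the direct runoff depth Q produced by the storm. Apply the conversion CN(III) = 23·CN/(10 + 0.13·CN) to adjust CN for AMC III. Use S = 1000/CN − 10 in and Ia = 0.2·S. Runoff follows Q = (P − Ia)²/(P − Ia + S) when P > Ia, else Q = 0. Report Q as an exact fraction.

Q = 658981897729/127533396900 in ≈ 5.167 in

Wet (AMC III): CN(III) = 23·39/(10 + 0.13·39) = 897/(1507/100) = 89700/1507 ≈ 59.522
Max retention: S = 1000/(89700/1507) − 10 = 6100/897 in (≈ 6.800 in)
Ia = 0.2S: 0.2·6.800 = 1.360 in (exactly 1220/897)
Excess rainfall: 10.410 − 1.360 = 9.050 in; P > Ia so Q > 0
Runoff Q = (P−Ia)²/(P−Ia+S) = (9.050)²/(9.050+6.800) = 658981897729/127533396900 ≈ 5.167 in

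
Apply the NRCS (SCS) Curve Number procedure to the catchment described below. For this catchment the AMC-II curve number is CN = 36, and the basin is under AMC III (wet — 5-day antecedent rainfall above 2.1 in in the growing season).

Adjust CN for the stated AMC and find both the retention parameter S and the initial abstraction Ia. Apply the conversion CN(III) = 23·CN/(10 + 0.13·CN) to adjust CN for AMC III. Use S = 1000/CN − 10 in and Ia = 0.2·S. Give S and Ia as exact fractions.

S = 1600/207 in ≈ 7.729 in; Ia = 320/207 in ≈ 1.546 in

CN(III) from CN(II)=36: (23·36)/(10 + 0.13·36) = 20700/367 ≈ 56.403
Retention S: 1000/CN − 10 with CN=56.403 → S = 1600/207 ≈ 7.729 in
Ia = 0.2S: 0.2·7.729 = 1.546 in (exactly 320/207)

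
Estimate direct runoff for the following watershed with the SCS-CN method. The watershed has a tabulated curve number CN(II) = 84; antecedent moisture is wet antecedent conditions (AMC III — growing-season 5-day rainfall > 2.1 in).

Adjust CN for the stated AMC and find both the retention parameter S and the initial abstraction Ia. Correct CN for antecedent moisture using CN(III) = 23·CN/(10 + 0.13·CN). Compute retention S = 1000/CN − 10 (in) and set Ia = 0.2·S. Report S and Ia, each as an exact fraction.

Wet (AMC III): CN(III) = 23·84/(10 + 0.13·84) = 1932/(523/25) = 48300/523 ≈ 92.352
S = 1000/(48300/523) − 10 = 400/483 in ≈ 0.828 in
Ia = 0.2S: 0.2·0.828 = 0.166 in (exactly 80/483)

S = 400/483 in ≈ 0.828 in; Ia = 80/483 in ≈ 0.166 in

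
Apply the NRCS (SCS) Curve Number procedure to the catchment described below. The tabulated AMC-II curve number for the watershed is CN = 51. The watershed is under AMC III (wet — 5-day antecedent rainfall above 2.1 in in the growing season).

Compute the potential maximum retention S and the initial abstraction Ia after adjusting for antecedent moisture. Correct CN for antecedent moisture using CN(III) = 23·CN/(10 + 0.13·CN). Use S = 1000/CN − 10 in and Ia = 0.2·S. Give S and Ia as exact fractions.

S = 4900/1173 in ≈ 4.177 in; Ia = 980/1173 in ≈ 0.835 in

Wet (AMC III): CN(III) = 23·51/(10 + 0.13·51) = 1173/(1663/100) = 117300/1663 ≈ 70.535
Max retention: S = 1000/(117300/1663) − 10 = 4900/1173 in (≈ 4.177 in)
Ia = 0.2·(4900/1173) = 980/1173 in ≈ 0.835 in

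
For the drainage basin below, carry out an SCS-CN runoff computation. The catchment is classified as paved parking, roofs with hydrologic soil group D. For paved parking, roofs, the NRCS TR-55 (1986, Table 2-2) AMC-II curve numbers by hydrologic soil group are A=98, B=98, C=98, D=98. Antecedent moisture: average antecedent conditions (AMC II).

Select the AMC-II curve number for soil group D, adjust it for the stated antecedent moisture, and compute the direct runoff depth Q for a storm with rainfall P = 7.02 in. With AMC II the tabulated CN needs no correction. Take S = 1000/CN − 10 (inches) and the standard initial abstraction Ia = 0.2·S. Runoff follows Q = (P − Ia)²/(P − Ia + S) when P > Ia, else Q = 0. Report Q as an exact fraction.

Q = 292375801/43117550 in ≈ 6.781 in

NRCS table: paved parking, roofs, soil group D → CN(II) = 98
Average conditions: CN = 98 (no AMC adjustment).
S = 1000/98 − 10 = 10/49 in ≈ 0.204 in
Ia = 0.2·(10/49) = 2/49 in ≈ 0.041 in
P − Ia = 7.020 − 0.041 = 17099/2450 ≈ 6.979 in (> 0, runoff occurs)
Q = (17099/2450)²/((17099/2450) + 10/49) = (292375801/6002500)/(17599/2450) = 292375801/43117550 in ≈ 6.781 in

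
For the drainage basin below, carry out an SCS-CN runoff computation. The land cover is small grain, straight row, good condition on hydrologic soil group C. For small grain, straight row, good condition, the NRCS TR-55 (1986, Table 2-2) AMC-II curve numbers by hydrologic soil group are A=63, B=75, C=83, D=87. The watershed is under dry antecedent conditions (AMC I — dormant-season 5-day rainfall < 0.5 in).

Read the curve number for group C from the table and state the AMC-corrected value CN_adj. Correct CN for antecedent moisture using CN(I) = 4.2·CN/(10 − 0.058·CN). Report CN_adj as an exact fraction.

CN_adj = 174300/2593 ≈ 67.219

NRCS table: small grain, straight row, good condition, soil group C → CN(II) = 83
Adjust CN=83 to AMC I: 4.2·83/(10 − 0.058·83) → (1743/5) ÷ (2593/500) = 174300/2593 ≈ 67.219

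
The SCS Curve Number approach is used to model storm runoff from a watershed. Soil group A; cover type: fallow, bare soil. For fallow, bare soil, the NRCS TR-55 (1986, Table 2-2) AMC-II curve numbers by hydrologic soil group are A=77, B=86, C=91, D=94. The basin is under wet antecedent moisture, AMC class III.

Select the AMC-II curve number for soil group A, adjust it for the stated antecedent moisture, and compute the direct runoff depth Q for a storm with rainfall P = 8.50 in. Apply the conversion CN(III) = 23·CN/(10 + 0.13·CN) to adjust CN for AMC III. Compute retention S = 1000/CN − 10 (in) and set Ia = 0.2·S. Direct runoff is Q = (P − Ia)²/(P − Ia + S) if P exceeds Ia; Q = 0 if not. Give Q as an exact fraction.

Q = 1610361/226226 in ≈ 7.118 in

NRCS table: fallow, bare soil, soil group A → CN(II) = 77
Wet (AMC III): CN(III) = 23·77/(10 + 0.13·77) = 1771/(2001/100) = 7700/87 ≈ 88.506
Retention S: 1000/CN − 10 with CN=88.506 → S = 100/77 ≈ 1.299 in
Initial abstraction Ia = S/5 = (100/77)/5 = 20/77 ≈ 0.260 in
Since P=8.500 > Ia=0.260: effective rainfall P−Ia = 1269/154 in
Q = (1269/154)²/((1269/154) + 100/77) = (1610361/23716)/(1469/154) = 1610361/226226 in ≈ 7.118 in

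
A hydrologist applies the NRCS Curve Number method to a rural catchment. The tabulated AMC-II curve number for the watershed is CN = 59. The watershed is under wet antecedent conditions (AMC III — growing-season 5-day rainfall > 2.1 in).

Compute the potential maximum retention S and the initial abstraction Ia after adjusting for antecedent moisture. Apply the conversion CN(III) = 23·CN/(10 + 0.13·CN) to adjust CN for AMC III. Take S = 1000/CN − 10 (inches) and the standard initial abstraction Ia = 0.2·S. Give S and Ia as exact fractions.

Wet (AMC III): CN(III) = 23·59/(10 + 0.13·59) = 1357/(1767/100) = 135700/1767 ≈ 76.797
Retention S: 1000/CN − 10 with CN=76.797 → S = 4100/1357 ≈ 3.021 in
Ia = 0.2·(4100/1357) = 820/1357 in ≈ 0.604 in

S = 4100/1357 in ≈ 3.021 in; Ia = 820/1357 in ≈ 0.604 in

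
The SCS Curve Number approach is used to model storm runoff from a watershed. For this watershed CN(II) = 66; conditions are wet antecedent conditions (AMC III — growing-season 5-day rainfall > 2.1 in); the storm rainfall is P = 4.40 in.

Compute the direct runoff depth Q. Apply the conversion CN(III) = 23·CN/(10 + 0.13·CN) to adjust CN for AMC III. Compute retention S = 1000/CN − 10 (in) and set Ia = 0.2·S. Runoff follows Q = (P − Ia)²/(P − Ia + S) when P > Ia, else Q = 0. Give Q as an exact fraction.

Q = 112470002/44587455 in ≈ 2.522 in

CN(III) from CN(II)=66: (23·66)/(10 + 0.13·66) = 75900/929 ≈ 81.701
Max retention: S = 1000/(75900/929) − 10 = 1700/759 in (≈ 2.240 in)
Ia = 0.2S: 0.2·2.240 = 0.448 in (exactly 340/759)
P − Ia = 4.400 − 0.448 = 14998/3795 ≈ 3.952 in (> 0, runoff occurs)
Q: (14998/3795)² ÷ (23498/3795) = 112470002/44587455 in (≈ 2.522 in)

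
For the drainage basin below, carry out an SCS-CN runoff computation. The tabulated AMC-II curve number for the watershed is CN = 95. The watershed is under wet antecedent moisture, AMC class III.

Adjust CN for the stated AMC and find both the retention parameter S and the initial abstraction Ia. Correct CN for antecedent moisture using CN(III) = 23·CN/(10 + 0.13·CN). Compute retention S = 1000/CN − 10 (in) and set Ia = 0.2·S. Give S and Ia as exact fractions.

Adjust CN=95 to AMC III: 23·95/(10 + 0.13·95) → 2185 ÷ (447/20) = 43700/447 ≈ 97.763
S = 1000/(43700/447) − 10 = 100/437 in ≈ 0.229 in
Ia = 0.2S: 0.2·0.229 = 0.046 in (exactly 20/437)

S = 100/437 in ≈ 0.229 in; Ia = 20/437 in ≈ 0.046 in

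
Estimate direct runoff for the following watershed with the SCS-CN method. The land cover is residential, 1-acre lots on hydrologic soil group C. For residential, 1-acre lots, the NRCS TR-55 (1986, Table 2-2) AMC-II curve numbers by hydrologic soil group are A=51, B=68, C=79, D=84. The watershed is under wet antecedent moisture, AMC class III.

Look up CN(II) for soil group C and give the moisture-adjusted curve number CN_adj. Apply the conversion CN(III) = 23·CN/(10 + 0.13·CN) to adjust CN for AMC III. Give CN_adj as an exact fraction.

CN_adj = 181700/2027 ≈ 89.640

NRCS table: residential, 1-acre lots, soil group C → CN(II) = 79
Adjust CN=79 to AMC III: 23·79/(10 + 0.13·79) → 1817 ÷ (2027/100) = 181700/2027 ≈ 89.640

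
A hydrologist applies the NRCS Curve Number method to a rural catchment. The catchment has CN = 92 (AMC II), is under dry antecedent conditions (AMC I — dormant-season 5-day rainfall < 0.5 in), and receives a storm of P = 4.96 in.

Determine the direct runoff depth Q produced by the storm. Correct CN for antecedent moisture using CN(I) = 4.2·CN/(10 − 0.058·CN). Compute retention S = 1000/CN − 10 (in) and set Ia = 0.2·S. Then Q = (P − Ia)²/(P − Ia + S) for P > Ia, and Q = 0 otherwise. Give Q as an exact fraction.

Adjust CN=92 to AMC I: 4.2·92/(10 − 0.058·92) → (1932/5) ÷ (583/125) = 48300/583 ≈ 82.847
S = 1000/(48300/583) − 10 = 1000/483 in ≈ 2.070 in
Ia = 0.2S: 0.2·2.070 = 0.414 in (exactly 200/483)
Since P=4.960 > Ia=0.414: effective rainfall P−Ia = 54892/12075 in
Q = (54892/12075)²/((54892/12075) + 1000/483) = (3013131664/145805625)/(79892/12075) = 753282916/241173975 in ≈ 3.123 in

Q = 753282916/241173975 in ≈ 3.123 in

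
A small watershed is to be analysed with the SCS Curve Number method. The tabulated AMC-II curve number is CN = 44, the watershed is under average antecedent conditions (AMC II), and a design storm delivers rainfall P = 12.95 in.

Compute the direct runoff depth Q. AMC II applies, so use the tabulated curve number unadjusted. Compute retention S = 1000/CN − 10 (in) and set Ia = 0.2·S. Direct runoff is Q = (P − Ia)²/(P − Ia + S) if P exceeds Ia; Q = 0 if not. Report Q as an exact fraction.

Q = 748503/159940 in ≈ 4.680 in

Average conditions: CN = 44 (no AMC adjustment).
Max retention: S = 1000/44 − 10 = 140/11 in (≈ 12.727 in)
Ia = 0.2S: 0.2·12.727 = 2.545 in (exactly 28/11)
Since P=12.950 > Ia=2.545: effective rainfall P−Ia = 2289/220 in
Q: (2289/220)² ÷ (5089/220) = 748503/159940 in (≈ 4.680 in)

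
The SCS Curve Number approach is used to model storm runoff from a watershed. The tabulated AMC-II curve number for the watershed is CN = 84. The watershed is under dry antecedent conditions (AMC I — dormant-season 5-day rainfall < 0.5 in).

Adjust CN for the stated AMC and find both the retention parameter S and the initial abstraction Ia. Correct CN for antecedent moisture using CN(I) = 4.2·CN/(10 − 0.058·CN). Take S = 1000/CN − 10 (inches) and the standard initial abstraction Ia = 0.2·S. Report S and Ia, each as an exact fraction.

Dry (AMC I): CN(I) = 4.2·84/(10 − 0.058·84) = (1764/5)/(641/125) = 44100/641 ≈ 68.799
Max retention: S = 1000/(44100/641) − 10 = 2000/441 in (≈ 4.535 in)
Ia = 0.2S: 0.2·4.535 = 0.907 in (exactly 400/441)

S = 2000/441 in ≈ 4.535 in; Ia = 400/441 in ≈ 0.907 in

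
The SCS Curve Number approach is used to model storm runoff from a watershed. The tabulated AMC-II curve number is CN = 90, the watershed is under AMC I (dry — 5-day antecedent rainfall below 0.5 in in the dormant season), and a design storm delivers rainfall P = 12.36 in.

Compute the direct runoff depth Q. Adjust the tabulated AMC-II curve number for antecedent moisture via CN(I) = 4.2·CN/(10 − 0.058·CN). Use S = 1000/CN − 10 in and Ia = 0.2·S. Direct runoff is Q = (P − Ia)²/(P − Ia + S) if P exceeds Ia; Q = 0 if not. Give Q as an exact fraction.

Q = 3124921801/323194725 in ≈ 9.669 in

Dry (AMC I): CN(I) = 4.2·90/(10 − 0.058·90) = 378/(239/50) = 18900/239 ≈ 79.079
Max retention: S = 1000/(18900/239) − 10 = 500/189 in (≈ 2.646 in)
Initial abstraction Ia = S/5 = (500/189)/5 = 100/189 ≈ 0.529 in
P − Ia = 12.360 − 0.529 = 55901/4725 ≈ 11.831 in (> 0, runoff occurs)
Runoff Q = (P−Ia)²/(P−Ia+S) = (11.831)²/(11.831+2.646) = 3124921801/323194725 ≈ 9.669 in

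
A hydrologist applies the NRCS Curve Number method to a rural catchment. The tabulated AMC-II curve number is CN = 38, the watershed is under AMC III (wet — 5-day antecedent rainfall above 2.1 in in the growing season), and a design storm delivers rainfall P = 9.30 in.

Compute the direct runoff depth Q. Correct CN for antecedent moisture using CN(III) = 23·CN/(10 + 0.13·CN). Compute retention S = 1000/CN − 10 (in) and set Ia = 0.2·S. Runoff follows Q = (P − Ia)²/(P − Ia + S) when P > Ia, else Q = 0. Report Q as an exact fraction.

Wet (AMC III): CN(III) = 23·38/(10 + 0.13·38) = 874/(747/50) = 43700/747 ≈ 58.501
Retention S: 1000/CN − 10 with CN=58.501 → S = 3100/437 ≈ 7.094 in
Ia = 0.2·(3100/437) = 620/437 in ≈ 1.419 in
Excess rainfall: 9.300 − 1.419 = 7.881 in; P > Ia so Q > 0
Runoff Q = (P−Ia)²/(P−Ia+S) = (7.881)²/(7.881+7.094) = 38263951/9225070 ≈ 4.148 in

Q = 38263951/9225070 in ≈ 4.148 in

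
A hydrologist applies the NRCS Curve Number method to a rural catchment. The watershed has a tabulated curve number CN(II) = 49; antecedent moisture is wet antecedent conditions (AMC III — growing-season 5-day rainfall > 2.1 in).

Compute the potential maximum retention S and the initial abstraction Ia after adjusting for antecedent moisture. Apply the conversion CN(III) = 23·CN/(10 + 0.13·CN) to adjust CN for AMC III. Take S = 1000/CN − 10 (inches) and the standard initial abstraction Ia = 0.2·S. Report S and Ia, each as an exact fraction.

Adjust CN=49 to AMC III: 23·49/(10 + 0.13·49) → 1127 ÷ (1637/100) = 112700/1637 ≈ 68.845
S = 1000/(112700/1637) − 10 = 5100/1127 in ≈ 4.525 in
Ia = 0.2·(5100/1127) = 1020/1127 in ≈ 0.905 in

S = 5100/1127 in ≈ 4.525 in; Ia = 1020/1127 in ≈ 0.905 in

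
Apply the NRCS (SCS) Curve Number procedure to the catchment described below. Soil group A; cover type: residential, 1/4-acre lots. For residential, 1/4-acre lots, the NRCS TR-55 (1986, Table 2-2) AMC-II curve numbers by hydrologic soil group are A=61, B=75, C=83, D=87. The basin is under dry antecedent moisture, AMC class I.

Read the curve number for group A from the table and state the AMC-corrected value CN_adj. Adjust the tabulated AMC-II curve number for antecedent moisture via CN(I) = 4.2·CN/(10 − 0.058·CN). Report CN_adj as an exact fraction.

CN_adj = 42700/1077 ≈ 39.647

NRCS table: residential, 1/4-acre lots, soil group A → CN(II) = 61
CN(I) from CN(II)=61: (4.2·61)/(10 − 0.058·61) = 42700/1077 ≈ 39.647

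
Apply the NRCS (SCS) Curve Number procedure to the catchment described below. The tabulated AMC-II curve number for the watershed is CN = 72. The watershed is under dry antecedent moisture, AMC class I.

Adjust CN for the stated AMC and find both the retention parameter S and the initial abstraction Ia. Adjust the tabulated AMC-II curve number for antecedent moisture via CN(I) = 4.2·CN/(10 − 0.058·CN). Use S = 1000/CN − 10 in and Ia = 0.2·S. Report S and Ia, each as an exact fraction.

Adjust CN=72 to AMC I: 4.2·72/(10 − 0.058·72) → (1512/5) ÷ (728/125) = 675/13 ≈ 51.923
Retention S: 1000/CN − 10 with CN=51.923 → S = 250/27 ≈ 9.259 in
Ia = 0.2S: 0.2·9.259 = 1.852 in (exactly 50/27)

S = 250/27 in ≈ 9.259 in; Ia = 50/27 in ≈ 1.852 in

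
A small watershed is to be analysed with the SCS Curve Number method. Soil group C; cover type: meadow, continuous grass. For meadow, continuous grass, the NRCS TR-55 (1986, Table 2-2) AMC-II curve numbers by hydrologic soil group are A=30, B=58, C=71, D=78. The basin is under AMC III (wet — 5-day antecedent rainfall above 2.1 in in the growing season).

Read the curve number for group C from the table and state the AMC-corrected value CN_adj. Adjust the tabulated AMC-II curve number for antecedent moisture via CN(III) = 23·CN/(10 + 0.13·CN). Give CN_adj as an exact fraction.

NRCS table: meadow, continuous grass, soil group C → CN(II) = 71
Wet (AMC III): CN(III) = 23·71/(10 + 0.13·71) = 1633/(1923/100) = 163300/1923 ≈ 84.919

CN_adj = 163300/1923 ≈ 84.919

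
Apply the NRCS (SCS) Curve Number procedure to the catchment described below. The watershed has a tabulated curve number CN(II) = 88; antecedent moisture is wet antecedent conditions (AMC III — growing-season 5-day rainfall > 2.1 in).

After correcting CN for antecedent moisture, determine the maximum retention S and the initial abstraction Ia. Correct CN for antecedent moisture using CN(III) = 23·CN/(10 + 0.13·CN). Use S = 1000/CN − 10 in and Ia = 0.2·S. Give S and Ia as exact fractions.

Adjust CN=88 to AMC III: 23·88/(10 + 0.13·88) → 2024 ÷ (536/25) = 6325/67 ≈ 94.403
Max retention: S = 1000/(6325/67) − 10 = 150/253 in (≈ 0.593 in)
Ia = 0.2·(150/253) = 30/253 in ≈ 0.119 in

S = 150/253 in ≈ 0.593 in; Ia = 30/253 in ≈ 0.119 in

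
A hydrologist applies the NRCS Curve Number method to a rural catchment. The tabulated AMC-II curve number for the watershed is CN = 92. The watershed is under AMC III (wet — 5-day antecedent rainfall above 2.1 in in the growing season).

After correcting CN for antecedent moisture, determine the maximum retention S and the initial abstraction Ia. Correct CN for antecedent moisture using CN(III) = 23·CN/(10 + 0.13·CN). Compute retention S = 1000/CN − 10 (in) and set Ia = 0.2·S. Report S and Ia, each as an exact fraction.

S = 200/529 in ≈ 0.378 in; Ia = 40/529 in ≈ 0.076 in

Adjust CN=92 to AMC III: 23·92/(10 + 0.13·92) → 2116 ÷ (549/25) = 52900/549 ≈ 96.357
Retention S: 1000/CN − 10 with CN=96.357 → S = 200/529 ≈ 0.378 in
Ia = 0.2·(200/529) = 40/529 in ≈ 0.076 in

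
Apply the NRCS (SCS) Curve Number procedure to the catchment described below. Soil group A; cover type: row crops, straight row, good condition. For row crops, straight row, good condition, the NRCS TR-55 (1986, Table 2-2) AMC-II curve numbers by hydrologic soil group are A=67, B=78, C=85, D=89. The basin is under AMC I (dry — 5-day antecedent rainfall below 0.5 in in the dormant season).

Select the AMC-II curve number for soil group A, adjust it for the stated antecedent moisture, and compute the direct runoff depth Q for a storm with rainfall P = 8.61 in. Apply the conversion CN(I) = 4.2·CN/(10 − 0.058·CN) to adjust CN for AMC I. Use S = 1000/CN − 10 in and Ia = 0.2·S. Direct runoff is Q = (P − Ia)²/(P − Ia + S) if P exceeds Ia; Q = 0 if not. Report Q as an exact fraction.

NRCS table: row crops, straight row, good condition, soil group A → CN(II) = 67
CN(I) from CN(II)=67: (4.2·67)/(10 − 0.058·67) = 46900/1019 ≈ 46.026
Max retention: S = 1000/(46900/1019) − 10 = 5500/469 in (≈ 11.727 in)
Ia = 0.2S: 0.2·11.727 = 2.345 in (exactly 1100/469)
Since P=8.610 > Ia=2.345: effective rainfall P−Ia = 293809/46900 in
Q = (293809/46900)²/((293809/46900) + 5500/469) = (86323728481/2199610000)/(843809/46900) = 86323728481/39574642100 in ≈ 2.181 in

Q = 86323728481/39574642100 in ≈ 2.181 in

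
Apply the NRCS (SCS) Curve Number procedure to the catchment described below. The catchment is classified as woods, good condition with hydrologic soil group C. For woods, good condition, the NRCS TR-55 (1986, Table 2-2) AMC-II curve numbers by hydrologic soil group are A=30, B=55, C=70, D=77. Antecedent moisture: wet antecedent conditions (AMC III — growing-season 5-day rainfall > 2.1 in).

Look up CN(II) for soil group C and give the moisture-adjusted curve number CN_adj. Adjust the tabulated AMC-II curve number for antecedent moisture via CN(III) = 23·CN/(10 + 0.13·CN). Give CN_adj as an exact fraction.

NRCS table: woods, good condition, soil group C → CN(II) = 70
CN(III) from CN(II)=70: (23·70)/(10 + 0.13·70) = 16100/191 ≈ 84.293

CN_adj = 16100/191 ≈ 84.293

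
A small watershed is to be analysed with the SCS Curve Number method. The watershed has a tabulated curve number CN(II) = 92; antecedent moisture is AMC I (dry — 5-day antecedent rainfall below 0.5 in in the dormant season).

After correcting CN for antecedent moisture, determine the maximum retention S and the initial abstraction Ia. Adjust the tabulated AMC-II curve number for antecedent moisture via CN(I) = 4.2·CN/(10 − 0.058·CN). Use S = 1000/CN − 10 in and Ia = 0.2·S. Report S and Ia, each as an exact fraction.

S = 1000/483 in ≈ 2.070 in; Ia = 200/483 in ≈ 0.414 in

CN(I) from CN(II)=92: (4.2·92)/(10 − 0.058·92) = 48300/583 ≈ 82.847
S = 1000/(48300/583) − 10 = 1000/483 in ≈ 2.070 in
Ia = 0.2·(1000/483) = 200/483 in ≈ 0.414 in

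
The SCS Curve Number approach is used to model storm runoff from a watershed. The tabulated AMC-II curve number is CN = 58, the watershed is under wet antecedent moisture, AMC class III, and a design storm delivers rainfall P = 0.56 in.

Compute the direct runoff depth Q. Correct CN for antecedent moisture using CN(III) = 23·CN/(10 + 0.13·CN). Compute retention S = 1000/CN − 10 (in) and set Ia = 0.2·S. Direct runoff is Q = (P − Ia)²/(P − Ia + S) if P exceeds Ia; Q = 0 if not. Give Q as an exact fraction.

CN(III) from CN(II)=58: (23·58)/(10 + 0.13·58) = 66700/877 ≈ 76.055
S = 1000/(66700/877) − 10 = 2100/667 in ≈ 3.148 in
Ia = 0.2·(2100/667) = 420/667 in ≈ 0.630 in
P = 0.560 ≤ Ia = 0.630 in: entire storm abstracted, Q = 0.

Q = 0 in ≈ 0.000 in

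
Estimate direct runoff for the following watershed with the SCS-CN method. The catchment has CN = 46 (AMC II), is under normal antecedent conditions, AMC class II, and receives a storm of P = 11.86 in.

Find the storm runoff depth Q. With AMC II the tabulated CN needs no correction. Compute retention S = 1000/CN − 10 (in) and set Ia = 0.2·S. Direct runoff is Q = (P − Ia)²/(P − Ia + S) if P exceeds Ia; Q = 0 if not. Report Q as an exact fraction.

Q = 119661721/28104850 in ≈ 4.258 in

CN(II) = 46; AMC II needs no correction.
S = 1000/46 − 10 = 270/23 in ≈ 11.739 in
Initial abstraction Ia = S/5 = (270/23)/5 = 54/23 ≈ 2.348 in
P − Ia = 11.860 − 2.348 = 10939/1150 ≈ 9.512 in (> 0, runoff occurs)
Q = (10939/1150)²/((10939/1150) + 270/23) = (119661721/1322500)/(24439/1150) = 119661721/28104850 in ≈ 4.258 in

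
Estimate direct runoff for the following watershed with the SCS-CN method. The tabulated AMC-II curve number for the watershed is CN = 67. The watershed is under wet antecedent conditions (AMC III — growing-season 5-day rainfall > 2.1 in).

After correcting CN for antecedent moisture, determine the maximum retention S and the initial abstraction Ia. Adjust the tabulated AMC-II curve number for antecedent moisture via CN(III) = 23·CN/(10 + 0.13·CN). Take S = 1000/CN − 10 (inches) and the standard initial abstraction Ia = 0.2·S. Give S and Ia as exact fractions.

S = 3300/1541 in ≈ 2.141 in; Ia = 660/1541 in ≈ 0.428 in

Wet (AMC III): CN(III) = 23·67/(10 + 0.13·67) = 1541/(1871/100) = 154100/1871 ≈ 82.362
Max retention: S = 1000/(154100/1871) − 10 = 3300/1541 in (≈ 2.141 in)
Initial abstraction Ia = S/5 = (3300/1541)/5 = 660/1541 ≈ 0.428 in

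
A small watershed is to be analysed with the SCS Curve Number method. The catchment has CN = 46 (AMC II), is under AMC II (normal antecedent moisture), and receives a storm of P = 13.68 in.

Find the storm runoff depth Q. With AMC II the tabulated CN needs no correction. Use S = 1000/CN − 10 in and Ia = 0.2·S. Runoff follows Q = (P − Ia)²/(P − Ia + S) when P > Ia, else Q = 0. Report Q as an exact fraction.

Q = 2358792/423775 in ≈ 5.566 in

CN(II) = 46; AMC II needs no correction.
S = 1000/46 − 10 = 270/23 in ≈ 11.739 in
Initial abstraction Ia = S/5 = (270/23)/5 = 54/23 ≈ 2.348 in
P − Ia = 13.680 − 2.348 = 6516/575 ≈ 11.332 in (> 0, runoff occurs)
Runoff Q = (P−Ia)²/(P−Ia+S) = (11.332)²/(11.332+11.739) = 2358792/423775 ≈ 5.566 in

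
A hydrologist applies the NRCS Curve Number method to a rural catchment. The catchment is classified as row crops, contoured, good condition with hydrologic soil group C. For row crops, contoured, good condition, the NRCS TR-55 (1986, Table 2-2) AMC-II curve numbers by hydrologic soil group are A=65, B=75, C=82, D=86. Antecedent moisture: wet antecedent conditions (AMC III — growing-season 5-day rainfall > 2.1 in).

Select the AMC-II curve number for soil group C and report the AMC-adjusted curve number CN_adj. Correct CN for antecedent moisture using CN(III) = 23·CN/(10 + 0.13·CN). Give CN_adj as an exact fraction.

CN_adj = 94300/1033 ≈ 91.288

NRCS table: row crops, contoured, good condition, soil group C → CN(II) = 82
CN(III) from CN(II)=82: (23·82)/(10 + 0.13·82) = 94300/1033 ≈ 91.288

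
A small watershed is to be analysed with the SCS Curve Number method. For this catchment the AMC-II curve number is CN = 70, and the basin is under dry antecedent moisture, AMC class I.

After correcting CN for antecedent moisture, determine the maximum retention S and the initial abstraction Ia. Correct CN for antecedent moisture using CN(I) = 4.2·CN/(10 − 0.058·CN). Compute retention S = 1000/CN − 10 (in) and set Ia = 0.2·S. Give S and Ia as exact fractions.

S = 500/49 in ≈ 10.204 in; Ia = 100/49 in ≈ 2.041 in

Dry (AMC I): CN(I) = 4.2·70/(10 − 0.058·70) = 294/(297/50) = 4900/99 ≈ 49.495
Retention S: 1000/CN − 10 with CN=49.495 → S = 500/49 ≈ 10.204 in
Ia = 0.2·(500/49) = 100/49 in ≈ 2.041 in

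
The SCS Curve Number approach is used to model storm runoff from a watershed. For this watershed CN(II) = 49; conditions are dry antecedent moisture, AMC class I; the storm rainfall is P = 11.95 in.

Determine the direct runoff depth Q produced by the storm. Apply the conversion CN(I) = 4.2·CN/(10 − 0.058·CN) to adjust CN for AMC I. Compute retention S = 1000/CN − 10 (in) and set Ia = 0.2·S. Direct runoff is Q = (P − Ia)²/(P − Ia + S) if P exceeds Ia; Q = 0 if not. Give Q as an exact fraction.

Q = 2301792529/1495322220 in ≈ 1.539 in

Adjust CN=49 to AMC I: 4.2·49/(10 − 0.058·49) → (1029/5) ÷ (3579/500) = 34300/1193 ≈ 28.751
S = 1000/(34300/1193) − 10 = 8500/343 in ≈ 24.781 in
Ia = 0.2·(8500/343) = 1700/343 in ≈ 4.956 in
Since P=11.950 > Ia=4.956: effective rainfall P−Ia = 47977/6860 in
Runoff Q = (P−Ia)²/(P−Ia+S) = (6.994)²/(6.994+24.781) = 2301792529/1495322220 ≈ 1.539 in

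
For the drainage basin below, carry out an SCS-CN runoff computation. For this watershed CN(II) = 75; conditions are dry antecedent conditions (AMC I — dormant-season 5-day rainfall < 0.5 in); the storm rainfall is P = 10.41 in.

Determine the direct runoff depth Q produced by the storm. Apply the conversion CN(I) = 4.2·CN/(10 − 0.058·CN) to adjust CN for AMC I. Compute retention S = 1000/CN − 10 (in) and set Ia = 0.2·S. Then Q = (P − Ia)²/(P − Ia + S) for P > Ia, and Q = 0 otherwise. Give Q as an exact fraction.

Adjust CN=75 to AMC I: 4.2·75/(10 − 0.058·75) → 315 ÷ (113/20) = 6300/113 ≈ 55.752
Retention S: 1000/CN − 10 with CN=55.752 → S = 500/63 ≈ 7.937 in
Ia = 0.2S: 0.2·7.937 = 1.587 in (exactly 100/63)
Since P=10.410 > Ia=1.587: effective rainfall P−Ia = 55583/6300 in
Runoff Q = (P−Ia)²/(P−Ia+S) = (8.823)²/(8.823+7.937) = 3089469889/665172900 ≈ 4.645 in

Q = 3089469889/665172900 in ≈ 4.645 in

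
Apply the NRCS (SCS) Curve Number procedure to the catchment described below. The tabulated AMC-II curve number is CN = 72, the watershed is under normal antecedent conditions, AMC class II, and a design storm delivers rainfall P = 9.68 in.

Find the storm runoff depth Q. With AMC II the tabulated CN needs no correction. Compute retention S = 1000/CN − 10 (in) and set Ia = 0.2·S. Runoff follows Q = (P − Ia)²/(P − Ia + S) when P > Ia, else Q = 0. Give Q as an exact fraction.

Q = 4012009/647550 in ≈ 6.196 in

Average conditions: CN = 72 (no AMC adjustment).
Max retention: S = 1000/72 − 10 = 35/9 in (≈ 3.889 in)
Ia = 0.2S: 0.2·3.889 = 0.778 in (exactly 7/9)
Excess rainfall: 9.680 − 0.778 = 8.902 in; P > Ia so Q > 0
Q = (2003/225)²/((2003/225) + 35/9) = (4012009/50625)/(2878/225) = 4012009/647550 in ≈ 6.196 in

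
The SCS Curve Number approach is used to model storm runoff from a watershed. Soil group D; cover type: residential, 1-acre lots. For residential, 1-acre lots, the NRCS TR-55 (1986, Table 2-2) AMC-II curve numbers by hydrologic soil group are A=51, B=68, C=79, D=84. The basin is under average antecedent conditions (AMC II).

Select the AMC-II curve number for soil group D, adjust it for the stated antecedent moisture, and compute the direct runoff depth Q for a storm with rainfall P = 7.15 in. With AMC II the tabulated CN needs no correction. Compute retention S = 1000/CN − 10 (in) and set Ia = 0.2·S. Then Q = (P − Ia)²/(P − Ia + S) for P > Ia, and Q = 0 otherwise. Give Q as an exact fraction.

Q = 8082649/1530060 in ≈ 5.283 in

NRCS table: residential, 1-acre lots, soil group D → CN(II) = 84
AMC II — tabulated CN = 84 applies directly.
Max retention: S = 1000/84 − 10 = 40/21 in (≈ 1.905 in)
Initial abstraction Ia = S/5 = (40/21)/5 = 8/21 ≈ 0.381 in
Excess rainfall: 7.150 − 0.381 = 6.769 in; P > Ia so Q > 0
Q = (2843/420)²/((2843/420) + 40/21) = (8082649/176400)/(3643/420) = 8082649/1530060 in ≈ 5.283 in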